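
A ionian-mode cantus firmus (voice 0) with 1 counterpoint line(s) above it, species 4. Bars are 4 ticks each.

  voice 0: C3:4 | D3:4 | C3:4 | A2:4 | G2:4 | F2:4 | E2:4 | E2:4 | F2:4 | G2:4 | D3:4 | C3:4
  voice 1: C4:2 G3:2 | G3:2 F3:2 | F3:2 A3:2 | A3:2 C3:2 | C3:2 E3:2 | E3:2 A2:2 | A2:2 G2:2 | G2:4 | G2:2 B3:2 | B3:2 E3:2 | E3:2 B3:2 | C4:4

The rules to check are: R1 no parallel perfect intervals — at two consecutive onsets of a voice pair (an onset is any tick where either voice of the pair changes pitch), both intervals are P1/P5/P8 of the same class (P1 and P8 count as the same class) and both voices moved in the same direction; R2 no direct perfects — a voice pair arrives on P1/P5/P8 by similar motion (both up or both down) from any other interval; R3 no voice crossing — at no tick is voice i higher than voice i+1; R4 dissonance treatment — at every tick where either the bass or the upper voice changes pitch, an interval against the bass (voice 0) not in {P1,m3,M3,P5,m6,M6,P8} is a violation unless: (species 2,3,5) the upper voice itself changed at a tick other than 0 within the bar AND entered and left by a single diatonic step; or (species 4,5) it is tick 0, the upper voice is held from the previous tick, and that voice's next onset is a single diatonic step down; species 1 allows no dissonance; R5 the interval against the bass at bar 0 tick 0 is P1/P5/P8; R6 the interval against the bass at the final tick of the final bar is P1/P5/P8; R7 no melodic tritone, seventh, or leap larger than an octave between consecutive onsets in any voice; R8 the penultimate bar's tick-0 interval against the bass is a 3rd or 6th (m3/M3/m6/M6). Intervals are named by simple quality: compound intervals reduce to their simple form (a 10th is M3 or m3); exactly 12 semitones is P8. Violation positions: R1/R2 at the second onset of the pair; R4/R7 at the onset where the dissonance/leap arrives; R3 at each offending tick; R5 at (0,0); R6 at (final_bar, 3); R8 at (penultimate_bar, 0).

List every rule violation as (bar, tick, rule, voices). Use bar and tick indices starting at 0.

bar 0: v0=C3 v1=C4 downbeat P8
bar 1: v0=D3 v1=G3 downbeat P4
bar 2: v0=C3 v1=F3 downbeat P4
bar 3: v0=A2 v1=A3 downbeat P8
bar 4: v0=G2 v1=C3 downbeat P4
bar 5: v0=F2 v1=E3 downbeat M7
bar 6: v0=E2 v1=A2 downbeat P4
bar 7: v0=E2 v1=G2 downbeat m3
bar 8: v0=F2 v1=G2 downbeat M2
bar 9: v0=G2 v1=B3 downbeat M3
bar 10: v0=D3 v1=E3 downbeat M2
bar 11: v0=C3 v1=C4 downbeat P8
  -> R4 @ bar 2 tick 0 v(0, 1): C3/F3 P4 untreated
  -> R4 @ bar 4 tick 0 v(0, 1): G2/C3 P4 untreated
  -> R4 @ bar 5 tick 0 v(0, 1): F2/E3 M7 untreated
  -> R4 @ bar 8 tick 0 v(0, 1): F2/G2 M2 untreated
  -> R4 @ bar 8 tick 2 v(0, 1): F2/B3 TT untreated
  -> R7 @ bar 8 tick 2 v(1,): G2->B3 leap 16st
  -> R4 @ bar 10 tick 0 v(0, 1): D3/E3 M2 untreated
  -> R8 @ bar 10 tick 0 v(0, 1): penult M2 not 3rd/6th

(2, 0, R4, (0, 1))
(4, 0, R4, (0, 1))
(5, 0, R4, (0, 1))
(8, 0, R4, (0, 1))
(8, 2, R4, (0, 1))
(8, 2, R7, (1,))
(10, 0, R4, (0, 1))
(10, 0, R8, (0, 1))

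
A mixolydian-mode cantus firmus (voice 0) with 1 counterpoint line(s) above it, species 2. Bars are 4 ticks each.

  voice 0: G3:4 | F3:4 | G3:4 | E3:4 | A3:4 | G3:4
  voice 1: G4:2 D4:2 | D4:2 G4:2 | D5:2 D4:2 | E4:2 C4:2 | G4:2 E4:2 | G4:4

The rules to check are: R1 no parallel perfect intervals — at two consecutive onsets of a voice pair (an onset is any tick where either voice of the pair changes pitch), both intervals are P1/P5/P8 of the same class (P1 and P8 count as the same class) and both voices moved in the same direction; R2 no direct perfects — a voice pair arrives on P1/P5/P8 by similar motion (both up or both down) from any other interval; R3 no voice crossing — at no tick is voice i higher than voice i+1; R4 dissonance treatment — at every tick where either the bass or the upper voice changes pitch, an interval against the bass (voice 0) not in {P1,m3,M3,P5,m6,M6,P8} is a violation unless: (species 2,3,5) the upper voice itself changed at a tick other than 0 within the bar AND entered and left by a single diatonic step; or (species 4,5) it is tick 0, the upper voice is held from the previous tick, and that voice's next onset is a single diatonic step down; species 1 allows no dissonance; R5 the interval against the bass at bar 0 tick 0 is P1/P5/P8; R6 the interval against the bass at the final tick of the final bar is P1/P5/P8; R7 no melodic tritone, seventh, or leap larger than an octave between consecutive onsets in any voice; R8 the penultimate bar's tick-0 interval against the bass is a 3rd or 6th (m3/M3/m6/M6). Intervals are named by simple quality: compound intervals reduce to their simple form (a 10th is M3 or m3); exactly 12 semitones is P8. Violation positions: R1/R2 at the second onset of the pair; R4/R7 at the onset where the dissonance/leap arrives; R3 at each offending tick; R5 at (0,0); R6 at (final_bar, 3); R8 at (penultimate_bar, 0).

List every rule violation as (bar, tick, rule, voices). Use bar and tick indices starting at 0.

bar 0: v0=G3 v1=G4 downbeat P8
bar 1: v0=F3 v1=D4 downbeat M6
bar 2: v0=G3 v1=D5 downbeat P5
bar 3: v0=E3 v1=E4 downbeat P8
bar 4: v0=A3 v1=G4 downbeat m7
bar 5: v0=G3 v1=G4 downbeat P8
  -> R4 @ bar 1 tick 2 v(0, 1): F3/G4 M2 untreated
  -> R2 @ bar 2 tick 0 v(0, 1): F3/G4 M2 -> G3/D5 P5 similar
  -> R4 @ bar 4 tick 0 v(0, 1): A3/G4 m7 untreated
  -> R8 @ bar 4 tick 0 v(0, 1): penult m7 not 3rd/6th

(1, 2, R4, (0, 1))
(2, 0, R2, (0, 1))
(4, 0, R4, (0, 1))
(4, 0, R8, (0, 1))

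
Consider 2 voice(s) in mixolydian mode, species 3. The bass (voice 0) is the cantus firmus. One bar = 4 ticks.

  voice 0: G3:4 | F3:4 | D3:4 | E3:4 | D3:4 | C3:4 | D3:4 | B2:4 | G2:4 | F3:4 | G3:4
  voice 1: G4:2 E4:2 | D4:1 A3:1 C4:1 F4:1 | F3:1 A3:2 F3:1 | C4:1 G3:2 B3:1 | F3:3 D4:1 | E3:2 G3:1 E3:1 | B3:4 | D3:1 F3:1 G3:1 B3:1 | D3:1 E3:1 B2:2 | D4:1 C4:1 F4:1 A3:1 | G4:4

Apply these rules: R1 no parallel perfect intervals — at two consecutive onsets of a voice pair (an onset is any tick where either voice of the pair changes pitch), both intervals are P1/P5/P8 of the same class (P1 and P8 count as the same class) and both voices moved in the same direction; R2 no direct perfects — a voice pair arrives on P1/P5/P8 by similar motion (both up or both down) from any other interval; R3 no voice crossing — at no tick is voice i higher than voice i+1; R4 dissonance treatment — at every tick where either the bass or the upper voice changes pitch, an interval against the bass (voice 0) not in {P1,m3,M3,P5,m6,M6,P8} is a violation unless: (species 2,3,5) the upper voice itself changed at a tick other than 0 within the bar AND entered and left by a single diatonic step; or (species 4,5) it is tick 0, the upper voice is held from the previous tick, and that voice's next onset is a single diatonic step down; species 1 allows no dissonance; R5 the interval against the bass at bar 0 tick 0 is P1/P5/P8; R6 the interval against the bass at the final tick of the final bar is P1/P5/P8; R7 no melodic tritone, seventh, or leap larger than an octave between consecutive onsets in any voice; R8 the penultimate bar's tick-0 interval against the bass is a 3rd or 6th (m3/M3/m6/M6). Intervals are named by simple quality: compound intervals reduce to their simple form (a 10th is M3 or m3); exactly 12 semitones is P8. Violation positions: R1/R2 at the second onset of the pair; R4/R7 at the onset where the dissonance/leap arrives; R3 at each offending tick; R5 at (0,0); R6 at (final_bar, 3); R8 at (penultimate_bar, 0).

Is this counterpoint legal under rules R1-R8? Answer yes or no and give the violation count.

bar 0: v0=G3 v1=G4 (P8)
bar 1: v0=F3 v1=D4 (M6)
bar 2: v0=D3 v1=F3 (m3)
bar 3: v0=E3 v1=C4 (m6)
bar 4: v0=D3 v1=F3 (m3)
bar 5: v0=C3 v1=E3 (M3)
bar 6: v0=D3 v1=B3 (M6)
bar 7: v0=B2 v1=D3 (m3)
bar 8: v0=G2 v1=D3 (P5)
bar 9: v0=F3 v1=D4 (M6)
bar 10: v0=G3 v1=G4 (P8)
  R7 @ bar4.0: B3->F3 leap 6st
  R7 @ bar5.0: D4->E3 leap 10st
  R4 @ bar7.1: B2/F3 TT untreated
  R2 @ bar8.0: B2/B3 P8 -> G2/D3 P5 similar
  R7 @ bar9.0: G2->F3 leap 10st
  R7 @ bar9.0: B2->D4 leap 15st
  R2 @ bar10.0: F3/A3 M3 -> G3/G4 P8 similar
  R7 @ bar10.0: A3->G4 leap 10st

No (8 violations)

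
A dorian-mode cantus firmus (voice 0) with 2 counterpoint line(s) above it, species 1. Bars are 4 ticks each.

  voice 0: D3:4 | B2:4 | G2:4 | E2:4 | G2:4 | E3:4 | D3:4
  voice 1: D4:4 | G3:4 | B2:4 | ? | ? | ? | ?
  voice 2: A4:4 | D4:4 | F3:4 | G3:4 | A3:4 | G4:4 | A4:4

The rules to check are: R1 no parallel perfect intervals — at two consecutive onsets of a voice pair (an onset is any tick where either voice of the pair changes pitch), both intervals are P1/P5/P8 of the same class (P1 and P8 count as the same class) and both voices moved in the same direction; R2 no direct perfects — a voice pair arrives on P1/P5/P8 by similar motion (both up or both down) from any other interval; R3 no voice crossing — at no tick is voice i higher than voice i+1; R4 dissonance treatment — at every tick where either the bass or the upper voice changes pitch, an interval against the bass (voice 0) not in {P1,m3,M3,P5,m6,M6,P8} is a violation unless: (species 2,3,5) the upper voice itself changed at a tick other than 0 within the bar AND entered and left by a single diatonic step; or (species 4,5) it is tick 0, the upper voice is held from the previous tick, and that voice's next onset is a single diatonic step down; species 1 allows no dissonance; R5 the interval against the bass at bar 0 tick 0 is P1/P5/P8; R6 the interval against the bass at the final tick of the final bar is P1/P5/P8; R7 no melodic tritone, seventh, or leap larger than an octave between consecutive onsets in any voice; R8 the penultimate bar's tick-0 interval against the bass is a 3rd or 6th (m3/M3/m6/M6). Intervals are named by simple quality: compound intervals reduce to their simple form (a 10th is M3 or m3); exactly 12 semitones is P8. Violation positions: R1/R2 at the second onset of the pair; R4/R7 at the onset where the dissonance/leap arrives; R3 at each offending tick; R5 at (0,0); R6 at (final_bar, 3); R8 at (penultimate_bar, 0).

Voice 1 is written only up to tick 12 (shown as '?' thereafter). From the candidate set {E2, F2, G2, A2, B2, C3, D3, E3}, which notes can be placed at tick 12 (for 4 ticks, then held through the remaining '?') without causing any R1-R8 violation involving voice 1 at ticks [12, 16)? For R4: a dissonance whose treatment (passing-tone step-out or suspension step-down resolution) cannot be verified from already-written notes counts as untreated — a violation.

{B2, E3, G2}

E2: violates R2
F2: violates R4,R7
G2: legal
A2: violates R4
B2: legal
C3: violates R2
D3: violates R4
E3: legal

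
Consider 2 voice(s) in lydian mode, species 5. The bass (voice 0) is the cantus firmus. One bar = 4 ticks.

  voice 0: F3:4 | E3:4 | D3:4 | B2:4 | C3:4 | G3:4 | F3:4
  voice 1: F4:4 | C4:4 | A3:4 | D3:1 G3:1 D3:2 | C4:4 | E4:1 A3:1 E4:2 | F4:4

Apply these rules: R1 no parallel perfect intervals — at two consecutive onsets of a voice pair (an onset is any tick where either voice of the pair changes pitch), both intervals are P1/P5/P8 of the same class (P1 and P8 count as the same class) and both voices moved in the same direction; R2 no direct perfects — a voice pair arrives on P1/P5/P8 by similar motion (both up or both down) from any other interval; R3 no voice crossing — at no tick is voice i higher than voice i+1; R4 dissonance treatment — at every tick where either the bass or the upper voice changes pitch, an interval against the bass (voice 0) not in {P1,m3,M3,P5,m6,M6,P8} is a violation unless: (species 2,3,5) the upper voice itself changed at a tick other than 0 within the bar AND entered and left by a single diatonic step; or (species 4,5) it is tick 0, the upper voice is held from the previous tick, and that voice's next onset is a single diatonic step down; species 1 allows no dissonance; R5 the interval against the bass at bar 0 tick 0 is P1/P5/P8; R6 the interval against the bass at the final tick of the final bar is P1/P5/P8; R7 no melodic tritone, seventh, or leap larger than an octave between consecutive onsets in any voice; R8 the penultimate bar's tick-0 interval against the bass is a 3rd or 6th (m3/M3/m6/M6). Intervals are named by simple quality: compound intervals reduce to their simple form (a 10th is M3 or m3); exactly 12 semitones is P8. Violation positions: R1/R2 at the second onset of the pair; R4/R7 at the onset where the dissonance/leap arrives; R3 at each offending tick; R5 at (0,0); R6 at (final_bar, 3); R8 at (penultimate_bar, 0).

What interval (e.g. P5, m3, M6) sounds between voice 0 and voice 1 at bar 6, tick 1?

voice 0=F3 voice 1=F4 -> P8

P8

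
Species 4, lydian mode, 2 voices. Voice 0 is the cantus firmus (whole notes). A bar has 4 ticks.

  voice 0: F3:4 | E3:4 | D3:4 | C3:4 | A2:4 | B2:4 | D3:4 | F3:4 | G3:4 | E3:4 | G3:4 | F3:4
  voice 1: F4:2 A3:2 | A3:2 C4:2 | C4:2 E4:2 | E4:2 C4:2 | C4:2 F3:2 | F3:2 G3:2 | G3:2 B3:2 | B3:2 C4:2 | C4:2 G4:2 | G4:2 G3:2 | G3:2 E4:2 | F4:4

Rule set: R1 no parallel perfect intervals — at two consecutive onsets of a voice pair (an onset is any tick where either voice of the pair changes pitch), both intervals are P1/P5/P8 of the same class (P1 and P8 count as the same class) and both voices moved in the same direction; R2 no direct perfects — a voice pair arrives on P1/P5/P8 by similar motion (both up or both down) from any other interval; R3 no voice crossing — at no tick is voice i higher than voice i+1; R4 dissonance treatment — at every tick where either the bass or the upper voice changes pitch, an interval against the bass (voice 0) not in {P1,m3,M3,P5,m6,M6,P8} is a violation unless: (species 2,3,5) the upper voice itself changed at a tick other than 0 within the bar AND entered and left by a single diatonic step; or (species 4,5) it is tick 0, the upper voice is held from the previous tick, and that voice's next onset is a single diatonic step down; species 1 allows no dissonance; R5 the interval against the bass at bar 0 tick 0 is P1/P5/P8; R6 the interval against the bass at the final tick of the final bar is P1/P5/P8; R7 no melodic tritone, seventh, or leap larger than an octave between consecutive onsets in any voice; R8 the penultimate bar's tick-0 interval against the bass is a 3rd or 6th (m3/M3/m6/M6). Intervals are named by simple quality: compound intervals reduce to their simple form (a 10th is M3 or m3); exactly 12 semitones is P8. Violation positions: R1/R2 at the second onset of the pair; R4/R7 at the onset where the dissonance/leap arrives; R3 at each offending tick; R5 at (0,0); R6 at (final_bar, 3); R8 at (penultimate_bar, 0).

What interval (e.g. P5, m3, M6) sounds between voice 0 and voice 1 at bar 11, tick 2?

voice 0=F3 voice 1=F4 -> P8

P8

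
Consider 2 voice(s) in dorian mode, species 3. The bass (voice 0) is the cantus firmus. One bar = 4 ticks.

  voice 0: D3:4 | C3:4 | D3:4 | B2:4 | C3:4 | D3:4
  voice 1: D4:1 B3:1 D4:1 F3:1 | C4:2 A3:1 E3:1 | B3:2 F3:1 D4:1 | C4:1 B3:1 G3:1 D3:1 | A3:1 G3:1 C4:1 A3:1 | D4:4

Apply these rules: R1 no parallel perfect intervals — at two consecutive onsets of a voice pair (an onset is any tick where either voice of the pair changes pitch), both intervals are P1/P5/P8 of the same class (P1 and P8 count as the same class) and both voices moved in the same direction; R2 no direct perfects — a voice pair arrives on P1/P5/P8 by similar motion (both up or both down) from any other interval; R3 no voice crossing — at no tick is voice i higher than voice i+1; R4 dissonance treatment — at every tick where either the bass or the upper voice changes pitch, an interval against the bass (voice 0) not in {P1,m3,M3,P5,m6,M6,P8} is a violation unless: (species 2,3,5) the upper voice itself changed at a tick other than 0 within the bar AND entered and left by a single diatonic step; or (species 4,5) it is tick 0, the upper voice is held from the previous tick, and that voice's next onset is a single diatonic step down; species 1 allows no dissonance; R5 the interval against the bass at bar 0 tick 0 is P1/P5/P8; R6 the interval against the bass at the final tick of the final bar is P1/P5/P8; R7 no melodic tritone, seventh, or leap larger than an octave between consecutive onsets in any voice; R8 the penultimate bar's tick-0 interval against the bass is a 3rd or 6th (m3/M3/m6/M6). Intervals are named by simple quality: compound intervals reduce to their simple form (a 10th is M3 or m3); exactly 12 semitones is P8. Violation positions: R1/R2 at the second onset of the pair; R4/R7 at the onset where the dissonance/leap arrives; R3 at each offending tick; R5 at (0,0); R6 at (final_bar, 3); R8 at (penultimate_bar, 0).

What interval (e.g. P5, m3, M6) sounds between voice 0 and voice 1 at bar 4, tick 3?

M6

voice 0=C3 voice 1=A3 -> M6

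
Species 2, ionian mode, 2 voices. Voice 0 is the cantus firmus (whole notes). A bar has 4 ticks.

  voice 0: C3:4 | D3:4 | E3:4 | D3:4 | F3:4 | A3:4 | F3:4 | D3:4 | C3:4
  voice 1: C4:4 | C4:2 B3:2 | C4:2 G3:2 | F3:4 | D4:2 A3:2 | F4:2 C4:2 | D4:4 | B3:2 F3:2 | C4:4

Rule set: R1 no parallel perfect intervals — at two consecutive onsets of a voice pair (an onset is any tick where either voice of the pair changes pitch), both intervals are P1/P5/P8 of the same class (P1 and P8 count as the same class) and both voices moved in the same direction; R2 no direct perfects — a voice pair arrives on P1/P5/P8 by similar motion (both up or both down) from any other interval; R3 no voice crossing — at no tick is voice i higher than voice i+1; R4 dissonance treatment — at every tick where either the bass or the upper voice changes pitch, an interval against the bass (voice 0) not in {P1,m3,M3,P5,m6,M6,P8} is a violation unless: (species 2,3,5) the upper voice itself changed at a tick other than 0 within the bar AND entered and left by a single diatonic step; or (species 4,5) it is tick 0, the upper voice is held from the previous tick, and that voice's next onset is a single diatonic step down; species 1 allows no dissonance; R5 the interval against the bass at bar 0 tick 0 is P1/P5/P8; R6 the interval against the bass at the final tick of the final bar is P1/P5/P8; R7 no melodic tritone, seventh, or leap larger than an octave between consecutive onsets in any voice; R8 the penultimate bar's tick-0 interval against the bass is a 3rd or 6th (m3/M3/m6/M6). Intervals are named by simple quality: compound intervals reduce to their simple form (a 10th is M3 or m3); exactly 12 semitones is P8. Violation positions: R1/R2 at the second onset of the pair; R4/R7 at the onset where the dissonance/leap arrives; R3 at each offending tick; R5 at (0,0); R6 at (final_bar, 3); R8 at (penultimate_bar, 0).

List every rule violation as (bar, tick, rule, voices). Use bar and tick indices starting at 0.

bar 0: v0=C3 v1=C4 downbeat P8
bar 1: v0=D3 v1=C4 downbeat m7
bar 2: v0=E3 v1=C4 downbeat m6
bar 3: v0=D3 v1=F3 downbeat m3
bar 4: v0=F3 v1=D4 downbeat M6
bar 5: v0=A3 v1=F4 downbeat m6
bar 6: v0=F3 v1=D4 downbeat M6
bar 7: v0=D3 v1=B3 downbeat M6
bar 8: v0=C3 v1=C4 downbeat P8
  -> R4 @ bar 1 tick 0 v(0, 1): D3/C4 m7 untreated
  -> R7 @ bar 7 tick 2 v(1,): B3->F3 leap 6st

(1, 0, R4, (0, 1))
(7, 2, R7, (1,))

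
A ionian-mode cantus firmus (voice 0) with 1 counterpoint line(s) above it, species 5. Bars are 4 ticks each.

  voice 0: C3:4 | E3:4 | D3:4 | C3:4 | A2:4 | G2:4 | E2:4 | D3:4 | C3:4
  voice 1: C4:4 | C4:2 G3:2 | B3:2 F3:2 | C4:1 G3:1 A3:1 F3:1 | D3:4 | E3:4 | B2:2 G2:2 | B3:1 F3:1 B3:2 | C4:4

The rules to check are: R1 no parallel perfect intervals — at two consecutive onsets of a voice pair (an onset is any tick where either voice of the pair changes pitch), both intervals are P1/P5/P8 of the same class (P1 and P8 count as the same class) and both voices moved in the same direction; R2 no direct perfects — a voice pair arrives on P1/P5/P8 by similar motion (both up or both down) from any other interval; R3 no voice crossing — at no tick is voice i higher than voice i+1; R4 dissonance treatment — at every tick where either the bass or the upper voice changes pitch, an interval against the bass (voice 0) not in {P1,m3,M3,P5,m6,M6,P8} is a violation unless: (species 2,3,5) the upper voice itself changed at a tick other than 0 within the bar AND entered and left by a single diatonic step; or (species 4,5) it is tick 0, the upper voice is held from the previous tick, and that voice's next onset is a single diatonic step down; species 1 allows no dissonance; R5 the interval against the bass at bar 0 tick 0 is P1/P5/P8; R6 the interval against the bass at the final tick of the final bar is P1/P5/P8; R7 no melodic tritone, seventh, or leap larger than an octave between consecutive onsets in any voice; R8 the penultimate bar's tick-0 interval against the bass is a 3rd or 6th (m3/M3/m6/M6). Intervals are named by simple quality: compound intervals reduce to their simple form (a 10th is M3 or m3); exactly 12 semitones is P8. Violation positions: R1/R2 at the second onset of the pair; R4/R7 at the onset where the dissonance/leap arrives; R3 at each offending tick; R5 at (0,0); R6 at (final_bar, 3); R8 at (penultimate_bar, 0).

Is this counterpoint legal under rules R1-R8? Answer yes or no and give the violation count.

bar 0: v0=C3 v1=C4 (P8)
bar 1: v0=E3 v1=C4 (m6)
bar 2: v0=D3 v1=B3 (M6)
bar 3: v0=C3 v1=C4 (P8)
bar 4: v0=A2 v1=D3 (P4)
bar 5: v0=G2 v1=E3 (M6)
bar 6: v0=E2 v1=B2 (P5)
bar 7: v0=D3 v1=B3 (M6)
bar 8: v0=C3 v1=C4 (P8)
  R7 @ bar2.2: B3->F3 leap 6st
  R4 @ bar3.3: C3/F3 P4 untreated
  R4 @ bar4.0: A2/D3 P4 untreated
  R2 @ bar6.0: G2/E3 M6 -> E2/B2 P5 similar
  R7 @ bar7.0: E2->D3 leap 10st
  R7 @ bar7.0: G2->B3 leap 16st
  R7 @ bar7.1: B3->F3 leap 6st
  R7 @ bar7.2: F3->B3 leap 6st

No (8 violations)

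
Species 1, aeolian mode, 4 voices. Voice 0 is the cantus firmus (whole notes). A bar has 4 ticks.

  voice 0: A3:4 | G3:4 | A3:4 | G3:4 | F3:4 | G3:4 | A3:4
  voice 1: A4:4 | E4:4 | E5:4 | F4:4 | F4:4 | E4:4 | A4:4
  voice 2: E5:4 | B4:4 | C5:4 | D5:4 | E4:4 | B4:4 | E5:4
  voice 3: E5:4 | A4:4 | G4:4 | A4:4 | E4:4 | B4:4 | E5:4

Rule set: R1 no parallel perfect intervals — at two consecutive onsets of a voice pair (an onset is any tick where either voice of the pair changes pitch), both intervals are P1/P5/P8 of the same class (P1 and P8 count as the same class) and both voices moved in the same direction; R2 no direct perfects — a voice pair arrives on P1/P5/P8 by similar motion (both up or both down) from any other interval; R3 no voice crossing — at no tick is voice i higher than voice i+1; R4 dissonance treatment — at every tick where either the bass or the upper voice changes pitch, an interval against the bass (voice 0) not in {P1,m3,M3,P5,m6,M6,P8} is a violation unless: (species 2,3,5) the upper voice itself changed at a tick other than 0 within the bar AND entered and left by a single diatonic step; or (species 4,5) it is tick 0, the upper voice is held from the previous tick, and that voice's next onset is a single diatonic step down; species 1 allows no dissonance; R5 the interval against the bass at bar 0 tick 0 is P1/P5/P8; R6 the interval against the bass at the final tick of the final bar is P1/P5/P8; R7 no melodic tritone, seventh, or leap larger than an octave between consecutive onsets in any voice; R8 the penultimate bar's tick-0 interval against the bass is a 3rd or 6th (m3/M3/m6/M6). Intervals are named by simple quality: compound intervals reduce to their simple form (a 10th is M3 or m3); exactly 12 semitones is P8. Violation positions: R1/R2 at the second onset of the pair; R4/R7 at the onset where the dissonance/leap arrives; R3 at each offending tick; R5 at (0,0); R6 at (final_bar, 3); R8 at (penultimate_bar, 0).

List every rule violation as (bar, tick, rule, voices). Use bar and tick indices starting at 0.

(1, 0, R1, (1, 2))
(1, 0, R3, (2, 3))
(1, 0, R4, (0, 3))
(1, 1, R3, (2, 3))
(1, 2, R3, (2, 3))
(1, 3, R3, (2, 3))
(2, 0, R2, (0, 1))
(2, 0, R3, (1, 2))
(2, 0, R3, (2, 3))
(2, 0, R4, (0, 3))
(2, 1, R3, (1, 2))
(2, 1, R3, (2, 3))
(2, 2, R3, (1, 2))
(2, 2, R3, (2, 3))
(2, 3, R3, (1, 2))
(2, 3, R3, (2, 3))
(3, 0, R3, (2, 3))
(3, 0, R4, (0, 1))
(3, 0, R4, (0, 3))
(3, 0, R7, (1,))
(3, 1, R3, (2, 3))
(3, 2, R3, (2, 3))
(3, 3, R3, (2, 3))
(4, 0, R2, (2, 3))
(4, 0, R3, (1, 2))
(4, 0, R4, (0, 2))
(4, 0, R4, (0, 3))
(4, 0, R7, (2,))
(4, 1, R3, (1, 2))
(4, 2, R3, (1, 2))
(4, 3, R3, (1, 2))
(5, 0, R1, (2, 3))
(6, 0, R1, (1, 2))
(6, 0, R1, (1, 3))
(6, 0, R1, (2, 3))
(6, 0, R2, (0, 1))
(6, 0, R2, (0, 2))
(6, 0, R2, (0, 3))

bar 0: v0=A3 v1=A4 v2=E5 v3=E5 downbeat P5
bar 1: v0=G3 v1=E4 v2=B4 v3=A4 downbeat M2
bar 2: v0=A3 v1=E5 v2=C5 v3=G4 downbeat m7
bar 3: v0=G3 v1=F4 v2=D5 v3=A4 downbeat M2
bar 4: v0=F3 v1=F4 v2=E4 v3=E4 downbeat M7
bar 5: v0=G3 v1=E4 v2=B4 v3=B4 downbeat M3
bar 6: v0=A3 v1=A4 v2=E5 v3=E5 downbeat P5
  -> R1 @ bar 1 tick 0 v(1, 2): A4/E5 P5 -> E4/B4 P5 similar
  -> R3 @ bar 1 tick 0 v(2, 3): B4 above A4
  -> R4 @ bar 1 tick 0 v(0, 3): G3/A4 M2 untreated
  -> R3 @ bar 1 tick 1 v(2, 3): B4 above A4
  -> R3 @ bar 1 tick 2 v(2, 3): B4 above A4
  -> R3 @ bar 1 tick 3 v(2, 3): B4 above A4
  -> R2 @ bar 2 tick 0 v(0, 1): G3/E4 M6 -> A3/E5 P5 similar
  -> R3 @ bar 2 tick 0 v(1, 2): E5 above C5
  -> R3 @ bar 2 tick 0 v(2, 3): C5 above G4
  -> R4 @ bar 2 tick 0 v(0, 3): A3/G4 m7 untreated
  -> R3 @ bar 2 tick 1 v(1, 2): E5 above C5
  -> R3 @ bar 2 tick 1 v(2, 3): C5 above G4
  -> R3 @ bar 2 tick 2 v(1, 2): E5 above C5
  -> R3 @ bar 2 tick 2 v(2, 3): C5 above G4
  -> R3 @ bar 2 tick 3 v(1, 2): E5 above C5
  -> R3 @ bar 2 tick 3 v(2, 3): C5 above G4
  -> R3 @ bar 3 tick 0 v(2, 3): D5 above A4
  -> R4 @ bar 3 tick 0 v(0, 1): G3/F4 m7 untreated
  -> R4 @ bar 3 tick 0 v(0, 3): G3/A4 M2 untreated
  -> R7 @ bar 3 tick 0 v(1,): E5->F4 leap 11st
  -> R3 @ bar 3 tick 1 v(2, 3): D5 above A4
  -> R3 @ bar 3 tick 2 v(2, 3): D5 above A4
  -> R3 @ bar 3 tick 3 v(2, 3): D5 above A4
  -> R2 @ bar 4 tick 0 v(2, 3): D5/A4 P4 -> E4/E4 P1 similar
  -> R3 @ bar 4 tick 0 v(1, 2): F4 above E4
  -> R4 @ bar 4 tick 0 v(0, 2): F3/E4 M7 untreated
  -> R4 @ bar 4 tick 0 v(0, 3): F3/E4 M7 untreated
  -> R7 @ bar 4 tick 0 v(2,): D5->E4 leap 10st
  -> R3 @ bar 4 tick 1 v(1, 2): F4 above E4
  -> R3 @ bar 4 tick 2 v(1, 2): F4 above E4
  -> R3 @ bar 4 tick 3 v(1, 2): F4 above E4
  -> R1 @ bar 5 tick 0 v(2, 3): E4/E4 P1 -> B4/B4 P1 similar
  -> R1 @ bar 6 tick 0 v(1, 2): E4/B4 P5 -> A4/E5 P5 similar
  -> R1 @ bar 6 tick 0 v(1, 3): E4/B4 P5 -> A4/E5 P5 similar
  -> R1 @ bar 6 tick 0 v(2, 3): B4/B4 P1 -> E5/E5 P1 similar
  -> R2 @ bar 6 tick 0 v(0, 1): G3/E4 M6 -> A3/A4 P8 similar
  -> R2 @ bar 6 tick 0 v(0, 2): G3/B4 M3 -> A3/E5 P5 similar
  -> R2 @ bar 6 tick 0 v(0, 3): G3/B4 M3 -> A3/E5 P5 similar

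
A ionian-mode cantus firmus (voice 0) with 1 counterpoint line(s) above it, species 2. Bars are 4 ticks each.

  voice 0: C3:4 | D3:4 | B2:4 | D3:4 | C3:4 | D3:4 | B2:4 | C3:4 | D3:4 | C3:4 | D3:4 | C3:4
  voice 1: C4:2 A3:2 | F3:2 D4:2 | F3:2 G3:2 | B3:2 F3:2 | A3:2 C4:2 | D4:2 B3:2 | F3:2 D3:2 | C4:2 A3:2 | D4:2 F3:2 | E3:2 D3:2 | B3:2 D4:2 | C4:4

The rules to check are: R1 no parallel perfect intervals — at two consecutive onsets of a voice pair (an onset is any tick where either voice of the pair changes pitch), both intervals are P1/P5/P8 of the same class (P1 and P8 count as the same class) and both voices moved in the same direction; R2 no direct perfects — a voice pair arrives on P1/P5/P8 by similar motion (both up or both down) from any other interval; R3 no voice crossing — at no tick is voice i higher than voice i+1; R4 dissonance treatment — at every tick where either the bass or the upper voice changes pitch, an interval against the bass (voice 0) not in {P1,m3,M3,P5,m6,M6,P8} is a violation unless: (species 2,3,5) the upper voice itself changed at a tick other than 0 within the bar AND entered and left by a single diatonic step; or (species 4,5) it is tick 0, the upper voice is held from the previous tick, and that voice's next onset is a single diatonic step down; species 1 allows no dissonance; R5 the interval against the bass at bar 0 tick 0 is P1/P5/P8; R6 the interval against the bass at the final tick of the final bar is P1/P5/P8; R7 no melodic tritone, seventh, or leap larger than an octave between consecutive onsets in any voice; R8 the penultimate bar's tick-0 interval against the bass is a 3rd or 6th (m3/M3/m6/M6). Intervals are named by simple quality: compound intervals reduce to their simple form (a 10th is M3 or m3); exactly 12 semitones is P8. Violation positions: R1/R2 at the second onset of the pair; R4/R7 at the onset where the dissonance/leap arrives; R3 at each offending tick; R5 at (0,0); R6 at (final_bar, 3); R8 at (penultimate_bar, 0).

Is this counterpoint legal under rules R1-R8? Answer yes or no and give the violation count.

bar 0: v0=C3 v1=C4 (P8)
bar 1: v0=D3 v1=F3 (m3)
bar 2: v0=B2 v1=F3 (TT)
bar 3: v0=D3 v1=B3 (M6)
bar 4: v0=C3 v1=A3 (M6)
bar 5: v0=D3 v1=D4 (P8)
bar 6: v0=B2 v1=F3 (TT)
bar 7: v0=C3 v1=C4 (P8)
bar 8: v0=D3 v1=D4 (P8)
bar 9: v0=C3 v1=E3 (M3)
bar 10: v0=D3 v1=B3 (M6)
bar 11: v0=C3 v1=C4 (P8)
  R4 @ bar2.0: B2/F3 TT untreated
  R7 @ bar3.2: B3->F3 leap 6st
  R1 @ bar5.0: C3/C4 P8 -> D3/D4 P8 similar
  R4 @ bar6.0: B2/F3 TT untreated
  R7 @ bar6.0: B3->F3 leap 6st
  R2 @ bar7.0: B2/D3 m3 -> C3/C4 P8 similar
  R7 @ bar7.0: D3->C4 leap 10st
  R2 @ bar8.0: C3/A3 M6 -> D3/D4 P8 similar
  R4 @ bar9.2: C3/D3 M2 untreated
  R1 @ bar11.0: D3/D4 P8 -> C3/C4 P8 similar

No (10 violations)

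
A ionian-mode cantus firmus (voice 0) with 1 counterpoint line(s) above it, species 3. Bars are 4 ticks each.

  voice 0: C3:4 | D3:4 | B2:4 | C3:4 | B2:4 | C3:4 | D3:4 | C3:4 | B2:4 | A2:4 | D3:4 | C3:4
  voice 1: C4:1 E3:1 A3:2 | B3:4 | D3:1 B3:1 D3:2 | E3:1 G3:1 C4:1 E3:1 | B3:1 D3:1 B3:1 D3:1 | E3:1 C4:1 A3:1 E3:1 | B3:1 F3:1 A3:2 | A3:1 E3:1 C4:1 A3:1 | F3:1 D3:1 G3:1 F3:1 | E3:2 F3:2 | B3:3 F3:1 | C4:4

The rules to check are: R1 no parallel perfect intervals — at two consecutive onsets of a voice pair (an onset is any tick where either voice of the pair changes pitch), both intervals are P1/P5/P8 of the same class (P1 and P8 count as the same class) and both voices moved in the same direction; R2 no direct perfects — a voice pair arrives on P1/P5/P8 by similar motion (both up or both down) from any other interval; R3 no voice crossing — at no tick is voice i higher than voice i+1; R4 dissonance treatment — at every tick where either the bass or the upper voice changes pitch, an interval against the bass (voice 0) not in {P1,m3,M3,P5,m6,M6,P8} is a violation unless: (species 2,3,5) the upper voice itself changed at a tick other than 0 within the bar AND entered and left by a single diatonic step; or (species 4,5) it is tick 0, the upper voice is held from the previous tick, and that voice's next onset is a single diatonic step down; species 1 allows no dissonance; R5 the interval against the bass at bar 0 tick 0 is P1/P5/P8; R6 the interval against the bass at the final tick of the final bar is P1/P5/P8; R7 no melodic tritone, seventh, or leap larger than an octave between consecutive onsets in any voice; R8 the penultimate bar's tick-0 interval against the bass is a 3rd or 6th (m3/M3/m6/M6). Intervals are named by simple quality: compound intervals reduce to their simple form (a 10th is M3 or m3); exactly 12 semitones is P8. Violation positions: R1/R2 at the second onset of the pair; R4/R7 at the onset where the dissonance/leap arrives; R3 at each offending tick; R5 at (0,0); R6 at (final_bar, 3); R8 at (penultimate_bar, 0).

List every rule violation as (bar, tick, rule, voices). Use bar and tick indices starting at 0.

(6, 1, R7, (1,))
(8, 0, R4, (0, 1))
(9, 0, R2, (0, 1))
(10, 0, R7, (1,))
(10, 3, R7, (1,))

bar 0: v0=C3 v1=C4 downbeat P8
bar 1: v0=D3 v1=B3 downbeat M6
bar 2: v0=B2 v1=D3 downbeat m3
bar 3: v0=C3 v1=E3 downbeat M3
bar 4: v0=B2 v1=B3 downbeat P8
bar 5: v0=C3 v1=E3 downbeat M3
bar 6: v0=D3 v1=B3 downbeat M6
bar 7: v0=C3 v1=A3 downbeat M6
bar 8: v0=B2 v1=F3 downbeat TT
bar 9: v0=A2 v1=E3 downbeat P5
bar 10: v0=D3 v1=B3 downbeat M6
bar 11: v0=C3 v1=C4 downbeat P8
  -> R7 @ bar 6 tick 1 v(1,): B3->F3 leap 6st
  -> R4 @ bar 8 tick 0 v(0, 1): B2/F3 TT untreated
  -> R2 @ bar 9 tick 0 v(0, 1): B2/F3 TT -> A2/E3 P5 similar
  -> R7 @ bar 10 tick 0 v(1,): F3->B3 leap 6st
  -> R7 @ bar 10 tick 3 v(1,): B3->F3 leap 6st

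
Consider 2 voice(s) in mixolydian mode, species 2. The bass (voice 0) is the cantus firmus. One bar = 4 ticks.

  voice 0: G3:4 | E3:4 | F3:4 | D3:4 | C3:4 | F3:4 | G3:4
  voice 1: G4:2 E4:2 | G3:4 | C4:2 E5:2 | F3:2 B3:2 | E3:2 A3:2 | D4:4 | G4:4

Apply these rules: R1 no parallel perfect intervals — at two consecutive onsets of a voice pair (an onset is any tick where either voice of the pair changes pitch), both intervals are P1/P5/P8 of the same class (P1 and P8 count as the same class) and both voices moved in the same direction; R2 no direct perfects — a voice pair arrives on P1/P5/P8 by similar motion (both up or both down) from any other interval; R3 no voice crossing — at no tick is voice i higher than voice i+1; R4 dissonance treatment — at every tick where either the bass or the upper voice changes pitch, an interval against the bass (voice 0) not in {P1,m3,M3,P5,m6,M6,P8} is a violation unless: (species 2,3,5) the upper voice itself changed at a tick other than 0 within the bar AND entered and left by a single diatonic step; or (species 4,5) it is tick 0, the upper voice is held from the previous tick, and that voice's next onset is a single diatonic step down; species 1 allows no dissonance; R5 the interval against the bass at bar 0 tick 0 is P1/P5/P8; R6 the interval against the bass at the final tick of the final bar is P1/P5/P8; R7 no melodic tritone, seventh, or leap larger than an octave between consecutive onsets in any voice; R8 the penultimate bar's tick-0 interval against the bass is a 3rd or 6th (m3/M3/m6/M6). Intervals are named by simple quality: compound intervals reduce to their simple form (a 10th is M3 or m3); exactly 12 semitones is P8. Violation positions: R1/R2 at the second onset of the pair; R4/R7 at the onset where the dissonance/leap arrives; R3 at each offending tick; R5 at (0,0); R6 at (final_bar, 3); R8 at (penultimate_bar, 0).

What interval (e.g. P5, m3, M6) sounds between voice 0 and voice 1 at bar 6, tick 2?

voice 0=G3 voice 1=G4 -> P8

P8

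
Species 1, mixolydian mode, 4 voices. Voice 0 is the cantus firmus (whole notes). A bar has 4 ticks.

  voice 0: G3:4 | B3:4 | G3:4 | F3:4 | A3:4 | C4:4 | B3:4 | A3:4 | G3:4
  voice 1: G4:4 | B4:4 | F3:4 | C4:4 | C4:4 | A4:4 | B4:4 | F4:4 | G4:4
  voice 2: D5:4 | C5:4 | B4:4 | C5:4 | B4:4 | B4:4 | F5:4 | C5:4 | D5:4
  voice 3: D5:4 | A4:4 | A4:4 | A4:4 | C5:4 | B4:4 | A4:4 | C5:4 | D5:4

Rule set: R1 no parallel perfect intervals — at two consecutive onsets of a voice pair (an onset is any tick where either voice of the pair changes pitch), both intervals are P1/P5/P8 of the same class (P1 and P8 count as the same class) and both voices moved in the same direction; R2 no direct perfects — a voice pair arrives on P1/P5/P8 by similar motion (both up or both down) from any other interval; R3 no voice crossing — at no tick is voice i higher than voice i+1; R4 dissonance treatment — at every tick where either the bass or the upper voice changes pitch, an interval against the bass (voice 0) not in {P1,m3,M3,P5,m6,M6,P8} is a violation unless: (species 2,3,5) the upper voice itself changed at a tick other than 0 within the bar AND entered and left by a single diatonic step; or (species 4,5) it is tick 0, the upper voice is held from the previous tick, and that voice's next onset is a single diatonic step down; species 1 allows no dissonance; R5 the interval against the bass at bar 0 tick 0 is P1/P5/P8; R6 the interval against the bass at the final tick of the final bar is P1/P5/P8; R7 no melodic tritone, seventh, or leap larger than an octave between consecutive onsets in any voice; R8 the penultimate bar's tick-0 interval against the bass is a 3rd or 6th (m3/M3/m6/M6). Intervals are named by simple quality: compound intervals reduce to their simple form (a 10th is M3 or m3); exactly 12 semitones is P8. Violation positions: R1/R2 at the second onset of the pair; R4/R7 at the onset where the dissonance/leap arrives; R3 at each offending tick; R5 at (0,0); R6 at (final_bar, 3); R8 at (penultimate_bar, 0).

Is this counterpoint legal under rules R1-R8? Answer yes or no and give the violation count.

bar 0: v0=G3 v1=G4 v2=D5 v3=D5 (P5)
bar 1: v0=B3 v1=B4 v2=C5 v3=A4 (m7)
bar 2: v0=G3 v1=F3 v2=B4 v3=A4 (M2)
bar 3: v0=F3 v1=C4 v2=C5 v3=A4 (M3)
bar 4: v0=A3 v1=C4 v2=B4 v3=C5 (m3)
bar 5: v0=C4 v1=A4 v2=B4 v3=B4 (M7)
bar 6: v0=B3 v1=B4 v2=F5 v3=A4 (m7)
bar 7: v0=A3 v1=F4 v2=C5 v3=C5 (m3)
bar 8: v0=G3 v1=G4 v2=D5 v3=D5 (P5)
  R1 @ bar1.0: G3/G4 P8 -> B3/B4 P8 similar
  R3 @ bar1.0: C5 above A4
  R4 @ bar1.0: B3/C5 m2 untreated
  R4 @ bar1.0: B3/A4 m7 untreated
  R3 @ bar1.1: C5 above A4
  R3 @ bar1.2: C5 above A4
  R3 @ bar1.3: C5 above A4
  R3 @ bar2.0: G3 above F3
  R3 @ bar2.0: B4 above A4
  R4 @ bar2.0: G3/F3 M2 untreated
  R4 @ bar2.0: G3/A4 M2 untreated
  R7 @ bar2.0: B4->F3 leap 18st
  R3 @ bar2.1: G3 above F3
  R3 @ bar2.1: B4 above A4
  R3 @ bar2.2: G3 above F3
  R3 @ bar2.2: B4 above A4
  R3 @ bar2.3: G3 above F3
  R3 @ bar2.3: B4 above A4
  R2 @ bar3.0: F3/B4 TT -> C4/C5 P8 similar
  R3 @ bar3.0: C5 above A4
  R3 @ bar3.1: C5 above A4
  R3 @ bar3.2: C5 above A4
  R3 @ bar3.3: C5 above A4
  R4 @ bar4.0: A3/B4 M2 untreated
  R4 @ bar5.0: C4/B4 M7 untreated
  R4 @ bar5.0: C4/B4 M7 untreated
  R3 @ bar6.0: F5 above A4
  R4 @ bar6.0: B3/F5 TT untreated
  R4 @ bar6.0: B3/A4 m7 untreated
  R7 @ bar6.0: B4->F5 leap 6st
  R3 @ bar6.1: F5 above A4
  R3 @ bar6.2: F5 above A4
  R3 @ bar6.3: F5 above A4
  R2 @ bar7.0: B4/F5 TT -> F4/C5 P5 similar
  R7 @ bar7.0: B4->F4 leap 6st
  R1 @ bar8.0: F4/C5 P5 -> G4/D5 P5 similar
  R1 @ bar8.0: F4/C5 P5 -> G4/D5 P5 similar
  R1 @ bar8.0: C5/C5 P1 -> D5/D5 P1 similar

No (38 violations)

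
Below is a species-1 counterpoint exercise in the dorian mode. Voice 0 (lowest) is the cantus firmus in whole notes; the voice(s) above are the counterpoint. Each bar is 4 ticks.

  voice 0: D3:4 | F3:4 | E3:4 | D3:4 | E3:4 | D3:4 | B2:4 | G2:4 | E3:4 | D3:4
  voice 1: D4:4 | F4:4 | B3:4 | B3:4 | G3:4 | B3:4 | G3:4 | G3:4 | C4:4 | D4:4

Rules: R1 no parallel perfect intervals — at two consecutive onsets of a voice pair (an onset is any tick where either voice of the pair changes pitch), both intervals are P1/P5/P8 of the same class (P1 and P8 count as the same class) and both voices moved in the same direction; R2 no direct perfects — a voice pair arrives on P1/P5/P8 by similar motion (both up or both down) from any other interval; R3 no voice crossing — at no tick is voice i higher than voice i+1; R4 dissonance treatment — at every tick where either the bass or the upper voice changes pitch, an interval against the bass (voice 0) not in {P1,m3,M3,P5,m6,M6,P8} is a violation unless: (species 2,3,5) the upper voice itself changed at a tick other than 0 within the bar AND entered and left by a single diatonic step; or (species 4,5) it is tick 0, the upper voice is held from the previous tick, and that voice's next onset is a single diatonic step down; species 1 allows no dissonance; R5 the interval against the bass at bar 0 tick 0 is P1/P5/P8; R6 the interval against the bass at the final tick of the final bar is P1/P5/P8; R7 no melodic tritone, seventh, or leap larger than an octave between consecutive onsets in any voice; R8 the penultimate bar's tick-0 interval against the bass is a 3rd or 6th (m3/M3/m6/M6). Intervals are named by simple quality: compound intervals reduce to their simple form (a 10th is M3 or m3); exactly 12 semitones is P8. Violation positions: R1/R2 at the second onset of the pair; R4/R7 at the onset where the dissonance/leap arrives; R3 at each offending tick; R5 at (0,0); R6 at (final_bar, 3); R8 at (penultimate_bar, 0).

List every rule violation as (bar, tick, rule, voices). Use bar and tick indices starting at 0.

bar 0: v0=D3 v1=D4 downbeat P8
bar 1: v0=F3 v1=F4 downbeat P8
bar 2: v0=E3 v1=B3 downbeat P5
bar 3: v0=D3 v1=B3 downbeat M6
bar 4: v0=E3 v1=G3 downbeat m3
bar 5: v0=D3 v1=B3 downbeat M6
bar 6: v0=B2 v1=G3 downbeat m6
bar 7: v0=G2 v1=G3 downbeat P8
bar 8: v0=E3 v1=C4 downbeat m6
bar 9: v0=D3 v1=D4 downbeat P8
  -> R1 @ bar 1 tick 0 v(0, 1): D3/D4 P8 -> F3/F4 P8 similar
  -> R2 @ bar 2 tick 0 v(0, 1): F3/F4 P8 -> E3/B3 P5 similar
  -> R7 @ bar 2 tick 0 v(1,): F4->B3 leap 6st

(1, 0, R1, (0, 1))
(2, 0, R2, (0, 1))
(2, 0, R7, (1,))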